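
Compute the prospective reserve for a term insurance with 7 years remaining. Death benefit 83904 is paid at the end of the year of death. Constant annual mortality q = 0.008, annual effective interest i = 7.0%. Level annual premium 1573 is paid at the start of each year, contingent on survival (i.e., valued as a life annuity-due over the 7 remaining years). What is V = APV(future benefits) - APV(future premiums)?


v = 1/(1+i) = 0.934579
APV(future benefits) per unit = sum_{k=0}^{6} k_p_x * q * v^(k+1) = 0.042184
APV(future benefits) = 83904 * 0.042184 = 3539.4437
Life annuity-due factor ä_{x:7} = sum_{k=0}^{6} k_p_x * v^k = 5.64217
APV(future premiums) = 1573 * 5.64217 = 8875.1327
V = 3539.4437 - 8875.1327
= -5335.689


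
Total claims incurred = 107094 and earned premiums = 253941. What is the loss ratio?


Loss ratio = claims / premiums
= 107094 / 253941
= 0.4217


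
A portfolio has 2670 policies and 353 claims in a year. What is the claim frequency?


frequency = claims / policies
= 353 / 2670
= 0.1322


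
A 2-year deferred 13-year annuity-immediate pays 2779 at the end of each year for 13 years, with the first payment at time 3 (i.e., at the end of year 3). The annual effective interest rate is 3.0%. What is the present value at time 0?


PV at time 2 of the 13-year annuity-immediate:
a_n = 2779 * (1-(1+0.03)^(-13))/0.03 = 29554.5409
Discount back 2 years to time 0:
PV = 29554.5409 * (1+0.03)^(-2)
= 29554.5409 * 0.942596
= 27857.9893


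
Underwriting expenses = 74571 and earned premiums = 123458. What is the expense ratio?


Expense ratio = expenses / premiums
= 74571 / 123458
= 0.604


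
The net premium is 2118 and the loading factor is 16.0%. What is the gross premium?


Gross = net * (1 + loading)
= 2118 * (1 + 0.16)
= 2118 * 1.16
= 2456.88


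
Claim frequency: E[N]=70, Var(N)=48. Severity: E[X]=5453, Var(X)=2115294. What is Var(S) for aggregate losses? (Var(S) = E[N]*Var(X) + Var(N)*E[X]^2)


Var(S) = E[N]*Var(X) + Var(N)*E[X]^2
= 70*2115294 + 48*5453^2
= 148070580 + 1427290032
= 1.5754e+09


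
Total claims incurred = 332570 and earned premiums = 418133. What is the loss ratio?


Loss ratio = claims / premiums
= 332570 / 418133
= 0.7954


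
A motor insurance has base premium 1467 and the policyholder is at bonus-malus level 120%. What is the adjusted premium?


adjusted = base * BM_level / 100
= 1467 * 120 / 100
= 1467 * 1.2
= 1760.4


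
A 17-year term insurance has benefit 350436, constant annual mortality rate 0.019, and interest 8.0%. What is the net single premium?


NSP = benefit * sum_{k=0}^{n-1} k_p_x * q * v^(k+1)
With constant q=0.019, v=0.925926
Sum = 0.154483
NSP = 350436 * 0.154483
= 54136.5247


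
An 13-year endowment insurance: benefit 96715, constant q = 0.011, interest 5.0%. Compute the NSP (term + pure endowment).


Term component = 9430.1318
Pure endowment = 13_p_x * v^13 * benefit = 0.866068 * 0.530321 * 96715 = 44420.6326
NSP = 53850.7644


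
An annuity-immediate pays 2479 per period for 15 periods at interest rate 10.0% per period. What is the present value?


PV = PMT * (1 - (1+i)^(-n)) / i
= 2479 * (1 - (1+0.1)^(-15)) / 0.1
= 2479 * (1 - 0.239392) / 0.1
= 2479 * 7.60608
= 18855.4711


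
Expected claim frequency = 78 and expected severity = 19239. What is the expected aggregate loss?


E[S] = E[N] * E[X]
= 78 * 19239
= 1.5006e+06


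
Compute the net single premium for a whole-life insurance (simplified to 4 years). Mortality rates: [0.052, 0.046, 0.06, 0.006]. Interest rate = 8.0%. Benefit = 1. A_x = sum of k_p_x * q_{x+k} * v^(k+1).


v = 0.925926
Year 0: k_p_x=1.0, q=0.052, term=0.048148
Year 1: k_p_x=0.948, q=0.046, term=0.037387
Year 2: k_p_x=0.904392, q=0.06, term=0.043076
Year 3: k_p_x=0.850128, q=0.006, term=0.003749
A_x = 0.1324


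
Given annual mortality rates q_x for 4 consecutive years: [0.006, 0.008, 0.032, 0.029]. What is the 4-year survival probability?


p_k = 1 - q_k for each year
Survival = product of (1 - q_k)
= 0.994 * 0.992 * 0.968 * 0.971
= 0.9268


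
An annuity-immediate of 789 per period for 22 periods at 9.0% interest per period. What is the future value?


FV = PMT * ((1+i)^n - 1) / i
= 789 * ((1.09)^22 - 1) / 0.09
= 789 * (6.6586 - 1) / 0.09
= 49607.0638


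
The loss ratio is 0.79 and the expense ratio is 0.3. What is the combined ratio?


Combined ratio = loss ratio + expense ratio
= 0.79 + 0.3
= 1.09


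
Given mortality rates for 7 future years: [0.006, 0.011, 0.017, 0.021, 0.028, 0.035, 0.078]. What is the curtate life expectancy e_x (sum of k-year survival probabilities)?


e_x = sum_{k=1}^{n} k_p_x
k_p_x values:
  1_p_x = 0.994
  2_p_x = 0.983066
  3_p_x = 0.966354
  4_p_x = 0.94606
  5_p_x = 0.919571
  6_p_x = 0.887386
  7_p_x = 0.81817
e_x = 6.5146


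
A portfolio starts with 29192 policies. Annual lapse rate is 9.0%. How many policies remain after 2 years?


remaining = initial * (1 - lapse)^years
= 29192 * (1 - 0.09)^2
= 29192 * 0.8281
= 24173.8952


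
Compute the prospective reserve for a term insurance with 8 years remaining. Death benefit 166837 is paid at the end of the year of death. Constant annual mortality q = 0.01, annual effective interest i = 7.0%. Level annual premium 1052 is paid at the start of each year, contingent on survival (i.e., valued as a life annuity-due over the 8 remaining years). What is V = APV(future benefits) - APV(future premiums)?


v = 1/(1+i) = 0.934579
APV(future benefits) per unit = sum_{k=0}^{7} k_p_x * q * v^(k+1) = 0.057869
APV(future benefits) = 166837 * 0.057869 = 9654.736
Life annuity-due factor ä_{x:8} = sum_{k=0}^{7} k_p_x * v^k = 6.192012
APV(future premiums) = 1052 * 6.192012 = 6513.9969
V = 9654.736 - 6513.9969
= 3140.7391


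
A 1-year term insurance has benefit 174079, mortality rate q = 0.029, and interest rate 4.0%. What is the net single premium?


NSP = benefit * q * v
v = 1/(1+i) = 0.961538
NSP = 174079 * 0.029 * 0.961538
= 4854.126


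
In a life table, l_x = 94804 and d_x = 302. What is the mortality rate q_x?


q_x = d_x / l_x
= 302 / 94804
= 0.0032


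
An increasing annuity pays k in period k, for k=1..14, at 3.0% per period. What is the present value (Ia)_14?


(Ia)_n = sum_{k=1}^{n} k * v^k, v = 1/(1+i)
v = 0.970874
Sum computed term by term:
(Ia)_14 = 79.3102


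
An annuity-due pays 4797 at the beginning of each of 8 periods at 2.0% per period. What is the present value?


PV_due = PMT * (1-(1+i)^(-n))/i * (1+i)
PV_immediate = 35140.3345
PV_due = 35140.3345 * 1.02
= 35843.1412


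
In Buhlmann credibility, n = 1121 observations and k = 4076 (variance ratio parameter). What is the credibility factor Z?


Z = n / (n + k)
= 1121 / (1121 + 4076)
= 1121 / 5197
= 0.2157


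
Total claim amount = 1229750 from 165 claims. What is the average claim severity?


severity = total / number
= 1229750 / 165
= 7453.0303


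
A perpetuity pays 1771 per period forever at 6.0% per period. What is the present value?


PV = PMT / i
= 1771 / 0.06
= 29516.6667


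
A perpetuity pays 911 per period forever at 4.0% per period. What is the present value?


PV = PMT / i
= 911 / 0.04
= 22775.0


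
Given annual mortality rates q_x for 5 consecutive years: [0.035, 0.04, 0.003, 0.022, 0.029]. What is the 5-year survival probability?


p_k = 1 - q_k for each year
Survival = product of (1 - q_k)
= 0.965 * 0.96 * 0.997 * 0.978 * 0.971
= 0.8771


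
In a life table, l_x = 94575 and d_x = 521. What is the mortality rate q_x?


q_x = d_x / l_x
= 521 / 94575
= 0.0055


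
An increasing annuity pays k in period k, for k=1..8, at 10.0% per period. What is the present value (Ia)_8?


(Ia)_n = sum_{k=1}^{n} k * v^k, v = 1/(1+i)
v = 0.909091
Sum computed term by term:
(Ia)_8 = 21.3636


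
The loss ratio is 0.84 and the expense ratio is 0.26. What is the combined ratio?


Combined ratio = loss ratio + expense ratio
= 0.84 + 0.26
= 1.1


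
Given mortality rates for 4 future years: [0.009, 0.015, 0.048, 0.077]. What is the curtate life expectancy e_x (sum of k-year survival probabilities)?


e_x = sum_{k=1}^{n} k_p_x
k_p_x values:
  1_p_x = 0.991
  2_p_x = 0.976135
  3_p_x = 0.929281
  4_p_x = 0.857726
e_x = 3.7541


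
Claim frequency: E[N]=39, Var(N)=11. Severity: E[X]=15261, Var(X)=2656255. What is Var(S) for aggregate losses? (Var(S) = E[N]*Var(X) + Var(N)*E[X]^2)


Var(S) = E[N]*Var(X) + Var(N)*E[X]^2
= 39*2656255 + 11*15261^2
= 103593945 + 2561879331
= 2.6655e+09


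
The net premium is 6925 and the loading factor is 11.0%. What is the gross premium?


Gross = net * (1 + loading)
= 6925 * (1 + 0.11)
= 6925 * 1.11
= 7686.75


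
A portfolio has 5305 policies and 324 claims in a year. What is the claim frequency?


frequency = claims / policies
= 324 / 5305
= 0.0611


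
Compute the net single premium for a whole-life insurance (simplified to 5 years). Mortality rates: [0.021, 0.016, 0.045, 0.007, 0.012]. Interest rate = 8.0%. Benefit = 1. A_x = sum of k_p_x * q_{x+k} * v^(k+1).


v = 0.925926
Year 0: k_p_x=1.0, q=0.021, term=0.019444
Year 1: k_p_x=0.979, q=0.016, term=0.013429
Year 2: k_p_x=0.963336, q=0.045, term=0.034413
Year 3: k_p_x=0.919986, q=0.007, term=0.004734
Year 4: k_p_x=0.913546, q=0.012, term=0.007461
A_x = 0.0795


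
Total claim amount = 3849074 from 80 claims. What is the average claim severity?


severity = total / number
= 3849074 / 80
= 48113.425


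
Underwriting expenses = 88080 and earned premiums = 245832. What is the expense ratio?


Expense ratio = expenses / premiums
= 88080 / 245832
= 0.3583


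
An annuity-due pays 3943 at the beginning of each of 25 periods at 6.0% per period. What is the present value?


PV_due = PMT * (1-(1+i)^(-n))/i * (1+i)
PV_immediate = 50404.7733
PV_due = 50404.7733 * 1.06
= 53429.0597


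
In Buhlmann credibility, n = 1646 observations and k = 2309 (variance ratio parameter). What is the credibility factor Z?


Z = n / (n + k)
= 1646 / (1646 + 2309)
= 1646 / 3955
= 0.4162


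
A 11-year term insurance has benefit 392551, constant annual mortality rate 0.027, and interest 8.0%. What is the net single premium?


NSP = benefit * sum_{k=0}^{n-1} k_p_x * q * v^(k+1)
With constant q=0.027, v=0.925926
Sum = 0.17225
NSP = 392551 * 0.17225
= 67616.8458


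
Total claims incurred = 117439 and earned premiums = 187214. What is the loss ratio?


Loss ratio = claims / premiums
= 117439 / 187214
= 0.6273


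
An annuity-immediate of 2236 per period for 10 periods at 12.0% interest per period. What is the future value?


FV = PMT * ((1+i)^n - 1) / i
= 2236 * ((1.12)^10 - 1) / 0.12
= 2236 * (3.105848 - 1) / 0.12
= 39238.9716


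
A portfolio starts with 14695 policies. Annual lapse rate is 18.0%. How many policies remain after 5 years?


remaining = initial * (1 - lapse)^years
= 14695 * (1 - 0.18)^5
= 14695 * 0.37074
= 5448.022


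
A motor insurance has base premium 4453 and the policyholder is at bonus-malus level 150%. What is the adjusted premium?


adjusted = base * BM_level / 100
= 4453 * 150 / 100
= 4453 * 1.5
= 6679.5


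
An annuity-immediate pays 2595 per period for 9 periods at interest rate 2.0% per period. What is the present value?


PV = PMT * (1 - (1+i)^(-n)) / i
= 2595 * (1 - (1+0.02)^(-9)) / 0.02
= 2595 * (1 - 0.836755) / 0.02
= 2595 * 8.162237
= 21181.0043


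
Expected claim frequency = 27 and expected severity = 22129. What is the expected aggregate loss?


E[S] = E[N] * E[X]
= 27 * 22129
= 597483


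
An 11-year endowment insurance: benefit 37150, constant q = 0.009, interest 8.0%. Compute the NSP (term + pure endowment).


Term component = 2298.061
Pure endowment = 11_p_x * v^11 * benefit = 0.905337 * 0.428883 * 37150 = 14424.7305
NSP = 16722.7914


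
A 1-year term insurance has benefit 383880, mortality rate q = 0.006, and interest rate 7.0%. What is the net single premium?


NSP = benefit * q * v
v = 1/(1+i) = 0.934579
NSP = 383880 * 0.006 * 0.934579
= 2152.5981


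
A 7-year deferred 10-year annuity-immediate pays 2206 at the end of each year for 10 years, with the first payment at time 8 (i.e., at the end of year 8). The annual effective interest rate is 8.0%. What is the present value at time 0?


PV at time 7 of the 10-year annuity-immediate:
a_n = 2206 * (1-(1+0.08)^(-10))/0.08 = 14802.4396
Discount back 7 years to time 0:
PV = 14802.4396 * (1+0.08)^(-7)
= 14802.4396 * 0.58349
= 8637.0813


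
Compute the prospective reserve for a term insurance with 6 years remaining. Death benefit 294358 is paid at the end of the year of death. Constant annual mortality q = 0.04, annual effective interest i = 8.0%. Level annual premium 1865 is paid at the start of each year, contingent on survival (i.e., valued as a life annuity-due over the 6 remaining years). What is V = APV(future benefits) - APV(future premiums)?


v = 1/(1+i) = 0.925926
APV(future benefits) per unit = sum_{k=0}^{5} k_p_x * q * v^(k+1) = 0.16891
APV(future benefits) = 294358 * 0.16891 = 49719.9917
Life annuity-due factor ä_{x:6} = sum_{k=0}^{5} k_p_x * v^k = 4.560568
APV(future premiums) = 1865 * 4.560568 = 8505.46
V = 49719.9917 - 8505.46
= 41214.5317


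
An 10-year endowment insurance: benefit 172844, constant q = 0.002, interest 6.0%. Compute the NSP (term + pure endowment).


Term component = 2523.9302
Pure endowment = 10_p_x * v^10 * benefit = 0.980179 * 0.558395 * 172844 = 94602.1635
NSP = 97126.0937


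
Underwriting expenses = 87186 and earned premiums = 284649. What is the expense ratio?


Expense ratio = expenses / premiums
= 87186 / 284649
= 0.3063


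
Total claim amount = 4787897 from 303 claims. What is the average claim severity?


severity = total / number
= 4787897 / 303
= 15801.6403


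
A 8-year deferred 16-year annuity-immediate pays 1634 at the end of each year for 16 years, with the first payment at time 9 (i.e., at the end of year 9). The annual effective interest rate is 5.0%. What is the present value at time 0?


PV at time 8 of the 16-year annuity-immediate:
a_n = 1634 * (1-(1+0.05)^(-16))/0.05 = 17708.9155
Discount back 8 years to time 0:
PV = 17708.9155 * (1+0.05)^(-8)
= 17708.9155 * 0.676839
= 11986.091


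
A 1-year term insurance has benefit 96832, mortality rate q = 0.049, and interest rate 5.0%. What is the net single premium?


NSP = benefit * q * v
v = 1/(1+i) = 0.952381
NSP = 96832 * 0.049 * 0.952381
= 4518.8267


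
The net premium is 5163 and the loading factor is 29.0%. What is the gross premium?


Gross = net * (1 + loading)
= 5163 * (1 + 0.29)
= 5163 * 1.29
= 6660.27


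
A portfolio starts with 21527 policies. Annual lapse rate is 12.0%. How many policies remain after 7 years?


remaining = initial * (1 - lapse)^years
= 21527 * (1 - 0.12)^7
= 21527 * 0.408676
= 8797.5596


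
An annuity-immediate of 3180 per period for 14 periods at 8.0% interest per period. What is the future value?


FV = PMT * ((1+i)^n - 1) / i
= 3180 * ((1.08)^14 - 1) / 0.08
= 3180 * (2.937194 - 1) / 0.08
= 77003.4466


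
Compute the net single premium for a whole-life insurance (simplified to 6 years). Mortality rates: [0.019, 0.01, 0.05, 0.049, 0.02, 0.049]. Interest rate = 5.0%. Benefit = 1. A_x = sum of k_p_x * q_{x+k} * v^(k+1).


v = 0.952381
Year 0: k_p_x=1.0, q=0.019, term=0.018095
Year 1: k_p_x=0.981, q=0.01, term=0.008898
Year 2: k_p_x=0.97119, q=0.05, term=0.041948
Year 3: k_p_x=0.92263, q=0.049, term=0.037193
Year 4: k_p_x=0.877422, q=0.02, term=0.01375
Year 5: k_p_x=0.859873, q=0.049, term=0.031441
A_x = 0.1513


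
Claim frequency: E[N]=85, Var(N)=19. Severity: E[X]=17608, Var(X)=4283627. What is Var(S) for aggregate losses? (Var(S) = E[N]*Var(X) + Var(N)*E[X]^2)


Var(S) = E[N]*Var(X) + Var(N)*E[X]^2
= 85*4283627 + 19*17608^2
= 364108295 + 5890791616
= 6.2549e+09


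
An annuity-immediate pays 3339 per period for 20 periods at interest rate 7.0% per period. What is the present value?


PV = PMT * (1 - (1+i)^(-n)) / i
= 3339 * (1 - (1+0.07)^(-20)) / 0.07
= 3339 * (1 - 0.258419) / 0.07
= 3339 * 10.594014
= 35373.4136


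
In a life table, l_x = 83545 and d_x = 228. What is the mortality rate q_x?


q_x = d_x / l_x
= 228 / 83545
= 0.0027


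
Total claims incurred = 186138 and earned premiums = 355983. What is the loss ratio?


Loss ratio = claims / premiums
= 186138 / 355983
= 0.5229


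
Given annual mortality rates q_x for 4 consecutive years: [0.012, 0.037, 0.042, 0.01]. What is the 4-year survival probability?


p_k = 1 - q_k for each year
Survival = product of (1 - q_k)
= 0.988 * 0.963 * 0.958 * 0.99
= 0.9024


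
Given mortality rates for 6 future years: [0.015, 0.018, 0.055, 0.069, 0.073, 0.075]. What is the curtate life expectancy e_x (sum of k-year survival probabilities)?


e_x = sum_{k=1}^{n} k_p_x
k_p_x values:
  1_p_x = 0.985
  2_p_x = 0.96727
  3_p_x = 0.91407
  4_p_x = 0.850999
  5_p_x = 0.788876
  6_p_x = 0.729711
e_x = 5.2359


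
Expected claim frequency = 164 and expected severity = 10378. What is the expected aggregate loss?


E[S] = E[N] * E[X]
= 164 * 10378
= 1.7020e+06


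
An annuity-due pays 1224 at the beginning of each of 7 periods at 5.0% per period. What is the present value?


PV_due = PMT * (1-(1+i)^(-n))/i * (1+i)
PV_immediate = 7082.521
PV_due = 7082.521 * 1.05
= 7436.6471


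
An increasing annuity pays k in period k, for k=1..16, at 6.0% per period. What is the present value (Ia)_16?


(Ia)_n = sum_{k=1}^{n} k * v^k, v = 1/(1+i)
v = 0.943396
Sum computed term by term:
(Ia)_16 = 73.5651


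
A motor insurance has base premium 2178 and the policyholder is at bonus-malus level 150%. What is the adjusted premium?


adjusted = base * BM_level / 100
= 2178 * 150 / 100
= 2178 * 1.5
= 3267.0


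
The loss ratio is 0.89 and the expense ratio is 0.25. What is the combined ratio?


Combined ratio = loss ratio + expense ratio
= 0.89 + 0.25
= 1.14


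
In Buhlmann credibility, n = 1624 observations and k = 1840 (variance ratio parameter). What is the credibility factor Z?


Z = n / (n + k)
= 1624 / (1624 + 1840)
= 1624 / 3464
= 0.4688


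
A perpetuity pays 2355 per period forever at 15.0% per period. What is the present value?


PV = PMT / i
= 2355 / 0.15
= 15700.0


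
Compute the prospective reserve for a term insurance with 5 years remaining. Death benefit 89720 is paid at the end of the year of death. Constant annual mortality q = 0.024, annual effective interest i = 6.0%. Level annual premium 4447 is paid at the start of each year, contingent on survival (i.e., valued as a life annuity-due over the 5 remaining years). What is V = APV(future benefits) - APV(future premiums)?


v = 1/(1+i) = 0.943396
APV(future benefits) per unit = sum_{k=0}^{4} k_p_x * q * v^(k+1) = 0.096632
APV(future benefits) = 89720 * 0.096632 = 8669.7889
Life annuity-due factor ä_{x:5} = sum_{k=0}^{4} k_p_x * v^k = 4.267897
APV(future premiums) = 4447 * 4.267897 = 18979.3359
V = 8669.7889 - 18979.3359
= -10309.547


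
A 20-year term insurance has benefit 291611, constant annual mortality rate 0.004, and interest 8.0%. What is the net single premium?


NSP = benefit * sum_{k=0}^{n-1} k_p_x * q * v^(k+1)
With constant q=0.004, v=0.925926
Sum = 0.038189
NSP = 291611 * 0.038189
= 11136.4687


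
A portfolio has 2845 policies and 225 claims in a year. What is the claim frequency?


frequency = claims / policies
= 225 / 2845
= 0.0791


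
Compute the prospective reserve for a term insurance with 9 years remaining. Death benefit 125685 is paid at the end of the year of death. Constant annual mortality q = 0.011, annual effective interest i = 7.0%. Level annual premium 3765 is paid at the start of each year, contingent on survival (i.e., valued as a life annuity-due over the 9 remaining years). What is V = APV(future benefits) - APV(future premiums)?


v = 1/(1+i) = 0.934579
APV(future benefits) per unit = sum_{k=0}^{8} k_p_x * q * v^(k+1) = 0.068934
APV(future benefits) = 125685 * 0.068934 = 8663.9909
Life annuity-due factor ä_{x:9} = sum_{k=0}^{8} k_p_x * v^k = 6.705414
APV(future premiums) = 3765 * 6.705414 = 25245.8856
V = 8663.9909 - 25245.8856
= -16581.8947


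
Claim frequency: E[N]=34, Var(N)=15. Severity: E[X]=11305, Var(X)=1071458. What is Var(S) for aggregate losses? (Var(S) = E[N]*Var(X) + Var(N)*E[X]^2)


Var(S) = E[N]*Var(X) + Var(N)*E[X]^2
= 34*1071458 + 15*11305^2
= 36429572 + 1917045375
= 1.9535e+09


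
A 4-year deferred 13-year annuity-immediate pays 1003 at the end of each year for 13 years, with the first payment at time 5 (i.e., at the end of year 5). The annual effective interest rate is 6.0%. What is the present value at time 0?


PV at time 4 of the 13-year annuity-immediate:
a_n = 1003 * (1-(1+0.06)^(-13))/0.06 = 8879.241
Discount back 4 years to time 0:
PV = 8879.241 * (1+0.06)^(-4)
= 8879.241 * 0.792094
= 7033.1905


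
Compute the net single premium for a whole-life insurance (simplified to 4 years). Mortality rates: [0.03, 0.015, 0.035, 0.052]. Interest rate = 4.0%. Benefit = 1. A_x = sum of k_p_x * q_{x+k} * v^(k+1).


v = 0.961538
Year 0: k_p_x=1.0, q=0.03, term=0.028846
Year 1: k_p_x=0.97, q=0.015, term=0.013452
Year 2: k_p_x=0.95545, q=0.035, term=0.029729
Year 3: k_p_x=0.922009, q=0.052, term=0.040983
A_x = 0.113


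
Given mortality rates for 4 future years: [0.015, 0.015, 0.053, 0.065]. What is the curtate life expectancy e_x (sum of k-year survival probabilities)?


e_x = sum_{k=1}^{n} k_p_x
k_p_x values:
  1_p_x = 0.985
  2_p_x = 0.970225
  3_p_x = 0.918803
  4_p_x = 0.859081
e_x = 3.7331


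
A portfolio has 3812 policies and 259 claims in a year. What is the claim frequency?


frequency = claims / policies
= 259 / 3812
= 0.0679


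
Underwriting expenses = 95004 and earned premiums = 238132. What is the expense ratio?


Expense ratio = expenses / premiums
= 95004 / 238132
= 0.399


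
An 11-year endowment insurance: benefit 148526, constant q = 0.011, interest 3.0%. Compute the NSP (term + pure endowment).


Term component = 14358.9547
Pure endowment = 11_p_x * v^11 * benefit = 0.88544 * 0.722421 * 148526 = 95006.2597
NSP = 109365.2144


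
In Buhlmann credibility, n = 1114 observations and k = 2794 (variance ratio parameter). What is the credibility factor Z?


Z = n / (n + k)
= 1114 / (1114 + 2794)
= 1114 / 3908
= 0.2851


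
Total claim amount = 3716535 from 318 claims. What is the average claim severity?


severity = total / number
= 3716535 / 318
= 11687.217


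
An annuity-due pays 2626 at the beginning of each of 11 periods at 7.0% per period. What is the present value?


PV_due = PMT * (1-(1+i)^(-n))/i * (1+i)
PV_immediate = 19691.5188
PV_due = 19691.5188 * 1.07
= 21069.9251


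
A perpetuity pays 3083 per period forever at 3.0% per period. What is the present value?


PV = PMT / i
= 3083 / 0.03
= 102766.6667


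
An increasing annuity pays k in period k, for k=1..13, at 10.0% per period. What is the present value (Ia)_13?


(Ia)_n = sum_{k=1}^{n} k * v^k, v = 1/(1+i)
v = 0.909091
Sum computed term by term:
(Ia)_13 = 40.4805


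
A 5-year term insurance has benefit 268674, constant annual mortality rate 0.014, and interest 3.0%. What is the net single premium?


NSP = benefit * sum_{k=0}^{n-1} k_p_x * q * v^(k+1)
With constant q=0.014, v=0.970874
Sum = 0.062398
NSP = 268674 * 0.062398
= 16764.6025


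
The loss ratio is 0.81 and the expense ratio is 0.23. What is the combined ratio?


Combined ratio = loss ratio + expense ratio
= 0.81 + 0.23
= 1.04


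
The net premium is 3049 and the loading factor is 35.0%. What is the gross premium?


Gross = net * (1 + loading)
= 3049 * (1 + 0.35)
= 3049 * 1.35
= 4116.15


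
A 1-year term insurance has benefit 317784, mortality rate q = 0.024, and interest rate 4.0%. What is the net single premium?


NSP = benefit * q * v
v = 1/(1+i) = 0.961538
NSP = 317784 * 0.024 * 0.961538
= 7333.4769


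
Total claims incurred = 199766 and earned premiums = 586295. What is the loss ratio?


Loss ratio = claims / premiums
= 199766 / 586295
= 0.3407


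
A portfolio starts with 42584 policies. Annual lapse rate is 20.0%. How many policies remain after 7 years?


remaining = initial * (1 - lapse)^years
= 42584 * (1 - 0.2)^7
= 42584 * 0.209715
= 8930.5121


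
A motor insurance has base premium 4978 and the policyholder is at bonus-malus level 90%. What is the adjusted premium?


adjusted = base * BM_level / 100
= 4978 * 90 / 100
= 4978 * 0.9
= 4480.2


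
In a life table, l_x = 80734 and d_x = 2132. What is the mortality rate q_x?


q_x = d_x / l_x
= 2132 / 80734
= 0.0264


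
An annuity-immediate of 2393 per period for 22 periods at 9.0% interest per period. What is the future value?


FV = PMT * ((1+i)^n - 1) / i
= 2393 * ((1.09)^22 - 1) / 0.09
= 2393 * (6.6586 - 1) / 0.09
= 150455.8982


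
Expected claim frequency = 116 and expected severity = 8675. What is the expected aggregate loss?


E[S] = E[N] * E[X]
= 116 * 8675
= 1.0063e+06


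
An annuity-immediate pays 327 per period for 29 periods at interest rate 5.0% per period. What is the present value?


PV = PMT * (1 - (1+i)^(-n)) / i
= 327 * (1 - (1+0.05)^(-29)) / 0.05
= 327 * (1 - 0.242946) / 0.05
= 327 * 15.141074
= 4951.1311


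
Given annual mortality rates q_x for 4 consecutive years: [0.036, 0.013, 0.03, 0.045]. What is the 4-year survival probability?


p_k = 1 - q_k for each year
Survival = product of (1 - q_k)
= 0.964 * 0.987 * 0.97 * 0.955
= 0.8814


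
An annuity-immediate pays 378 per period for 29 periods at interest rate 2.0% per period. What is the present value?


PV = PMT * (1 - (1+i)^(-n)) / i
= 378 * (1 - (1+0.02)^(-29)) / 0.02
= 378 * (1 - 0.563112) / 0.02
= 378 * 21.844385
= 8257.1774


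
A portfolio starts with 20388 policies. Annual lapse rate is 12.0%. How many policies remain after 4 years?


remaining = initial * (1 - lapse)^years
= 20388 * (1 - 0.12)^4
= 20388 * 0.599695
= 12226.589


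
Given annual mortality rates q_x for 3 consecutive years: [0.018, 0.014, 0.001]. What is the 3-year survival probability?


p_k = 1 - q_k for each year
Survival = product of (1 - q_k)
= 0.982 * 0.986 * 0.999
= 0.9673


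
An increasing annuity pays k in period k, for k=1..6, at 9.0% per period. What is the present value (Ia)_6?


(Ia)_n = sum_{k=1}^{n} k * v^k, v = 1/(1+i)
v = 0.917431
Sum computed term by term:
(Ia)_6 = 14.5783


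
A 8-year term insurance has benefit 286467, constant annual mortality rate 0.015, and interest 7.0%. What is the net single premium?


NSP = benefit * sum_{k=0}^{n-1} k_p_x * q * v^(k+1)
With constant q=0.015, v=0.934579
Sum = 0.08546
NSP = 286467 * 0.08546
= 24481.4678


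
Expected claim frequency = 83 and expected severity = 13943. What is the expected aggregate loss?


E[S] = E[N] * E[X]
= 83 * 13943
= 1.1573e+06


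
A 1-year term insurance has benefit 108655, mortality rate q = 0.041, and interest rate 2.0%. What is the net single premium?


NSP = benefit * q * v
v = 1/(1+i) = 0.980392
NSP = 108655 * 0.041 * 0.980392
= 4367.5049


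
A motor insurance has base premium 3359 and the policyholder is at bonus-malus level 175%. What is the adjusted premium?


adjusted = base * BM_level / 100
= 3359 * 175 / 100
= 3359 * 1.75
= 5878.25


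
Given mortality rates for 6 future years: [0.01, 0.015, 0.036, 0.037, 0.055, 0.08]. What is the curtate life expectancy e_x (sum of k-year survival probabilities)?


e_x = sum_{k=1}^{n} k_p_x
k_p_x values:
  1_p_x = 0.99
  2_p_x = 0.97515
  3_p_x = 0.940045
  4_p_x = 0.905263
  5_p_x = 0.855473
  6_p_x = 0.787036
e_x = 5.453


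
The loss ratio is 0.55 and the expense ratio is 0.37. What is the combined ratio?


Combined ratio = loss ratio + expense ratio
= 0.55 + 0.37
= 0.92


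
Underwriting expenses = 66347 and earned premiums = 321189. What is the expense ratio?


Expense ratio = expenses / premiums
= 66347 / 321189
= 0.2066


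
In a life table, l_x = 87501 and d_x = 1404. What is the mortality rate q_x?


q_x = d_x / l_x
= 1404 / 87501
= 0.016


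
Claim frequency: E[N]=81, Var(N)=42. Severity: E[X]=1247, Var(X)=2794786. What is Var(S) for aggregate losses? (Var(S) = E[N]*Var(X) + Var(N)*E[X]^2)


Var(S) = E[N]*Var(X) + Var(N)*E[X]^2
= 81*2794786 + 42*1247^2
= 226377666 + 65310378
= 2.9169e+08


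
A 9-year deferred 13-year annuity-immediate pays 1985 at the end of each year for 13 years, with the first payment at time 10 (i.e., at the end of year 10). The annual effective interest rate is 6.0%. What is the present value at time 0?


PV at time 9 of the 13-year annuity-immediate:
a_n = 1985 * (1-(1+0.06)^(-13))/0.06 = 17572.5757
Discount back 9 years to time 0:
PV = 17572.5757 * (1+0.06)^(-9)
= 17572.5757 * 0.591898
= 10401.1805


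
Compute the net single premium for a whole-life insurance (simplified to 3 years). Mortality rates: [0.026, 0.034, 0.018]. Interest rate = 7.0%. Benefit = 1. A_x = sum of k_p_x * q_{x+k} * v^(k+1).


v = 0.934579
Year 0: k_p_x=1.0, q=0.026, term=0.024299
Year 1: k_p_x=0.974, q=0.034, term=0.028925
Year 2: k_p_x=0.940884, q=0.018, term=0.013825
A_x = 0.067


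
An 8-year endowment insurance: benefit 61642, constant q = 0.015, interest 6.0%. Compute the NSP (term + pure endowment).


Term component = 5474.3126
Pure endowment = 8_p_x * v^8 * benefit = 0.886115 * 0.627412 * 61642 = 34270.437
NSP = 39744.7496


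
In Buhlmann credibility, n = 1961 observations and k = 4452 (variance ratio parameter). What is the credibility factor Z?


Z = n / (n + k)
= 1961 / (1961 + 4452)
= 1961 / 6413
= 0.3058


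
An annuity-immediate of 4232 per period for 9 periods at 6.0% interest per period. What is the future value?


FV = PMT * ((1+i)^n - 1) / i
= 4232 * ((1.06)^9 - 1) / 0.06
= 4232 * (1.689479 - 1) / 0.06
= 48631.2492


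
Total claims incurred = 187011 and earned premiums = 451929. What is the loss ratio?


Loss ratio = claims / premiums
= 187011 / 451929
= 0.4138


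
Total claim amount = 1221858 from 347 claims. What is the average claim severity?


severity = total / number
= 1221858 / 347
= 3521.2046


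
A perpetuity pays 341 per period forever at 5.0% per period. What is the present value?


PV = PMT / i
= 341 / 0.05
= 6820.0


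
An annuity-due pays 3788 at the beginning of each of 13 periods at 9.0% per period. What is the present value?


PV_due = PMT * (1-(1+i)^(-n))/i * (1+i)
PV_immediate = 28360.3921
PV_due = 28360.3921 * 1.09
= 30912.8273


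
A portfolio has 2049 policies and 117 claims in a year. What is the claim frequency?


frequency = claims / policies
= 117 / 2049
= 0.0571


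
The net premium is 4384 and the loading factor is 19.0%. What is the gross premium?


Gross = net * (1 + loading)
= 4384 * (1 + 0.19)
= 4384 * 1.19
= 5216.96


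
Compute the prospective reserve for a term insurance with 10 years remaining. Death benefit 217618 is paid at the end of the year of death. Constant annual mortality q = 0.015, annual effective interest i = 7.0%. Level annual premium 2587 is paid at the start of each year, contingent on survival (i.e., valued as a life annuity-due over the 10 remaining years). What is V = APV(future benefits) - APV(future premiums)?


v = 1/(1+i) = 0.934579
APV(future benefits) per unit = sum_{k=0}^{9} k_p_x * q * v^(k+1) = 0.099345
APV(future benefits) = 217618 * 0.099345 = 21619.3231
Life annuity-due factor ä_{x:10} = sum_{k=0}^{9} k_p_x * v^k = 7.086631
APV(future premiums) = 2587 * 7.086631 = 18333.1134
V = 21619.3231 - 18333.1134
= 3286.2097


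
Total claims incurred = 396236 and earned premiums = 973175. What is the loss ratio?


Loss ratio = claims / premiums
= 396236 / 973175
= 0.4072


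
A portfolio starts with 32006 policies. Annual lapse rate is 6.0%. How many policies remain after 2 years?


remaining = initial * (1 - lapse)^years
= 32006 * (1 - 0.06)^2
= 32006 * 0.8836
= 28280.5016


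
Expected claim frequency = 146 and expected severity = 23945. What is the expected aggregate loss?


E[S] = E[N] * E[X]
= 146 * 23945
= 3.4960e+06


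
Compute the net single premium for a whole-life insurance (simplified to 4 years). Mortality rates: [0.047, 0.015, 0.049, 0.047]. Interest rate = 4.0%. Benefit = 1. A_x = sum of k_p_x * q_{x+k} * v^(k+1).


v = 0.961538
Year 0: k_p_x=1.0, q=0.047, term=0.045192
Year 1: k_p_x=0.953, q=0.015, term=0.013217
Year 2: k_p_x=0.938705, q=0.049, term=0.040891
Year 3: k_p_x=0.892708, q=0.047, term=0.035865
A_x = 0.1352


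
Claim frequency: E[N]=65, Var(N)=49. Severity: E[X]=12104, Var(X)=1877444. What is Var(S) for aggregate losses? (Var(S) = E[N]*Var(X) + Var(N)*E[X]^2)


Var(S) = E[N]*Var(X) + Var(N)*E[X]^2
= 65*1877444 + 49*12104^2
= 122033860 + 7178833984
= 7.3009e+09


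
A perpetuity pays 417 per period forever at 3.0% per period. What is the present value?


PV = PMT / i
= 417 / 0.03
= 13900.0


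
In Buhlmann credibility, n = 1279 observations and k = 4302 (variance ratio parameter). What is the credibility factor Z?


Z = n / (n + k)
= 1279 / (1279 + 4302)
= 1279 / 5581
= 0.2292


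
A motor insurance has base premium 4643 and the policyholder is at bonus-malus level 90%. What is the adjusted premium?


adjusted = base * BM_level / 100
= 4643 * 90 / 100
= 4643 * 0.9
= 4178.7


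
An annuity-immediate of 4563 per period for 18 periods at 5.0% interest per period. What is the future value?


FV = PMT * ((1+i)^n - 1) / i
= 4563 * ((1.05)^18 - 1) / 0.05
= 4563 * (2.406619 - 1) / 0.05
= 128368.0713


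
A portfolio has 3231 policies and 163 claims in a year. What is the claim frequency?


frequency = claims / policies
= 163 / 3231
= 0.0504


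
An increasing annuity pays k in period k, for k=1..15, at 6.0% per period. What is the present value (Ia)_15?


(Ia)_n = sum_{k=1}^{n} k * v^k, v = 1/(1+i)
v = 0.943396
Sum computed term by term:
(Ia)_15 = 67.2668


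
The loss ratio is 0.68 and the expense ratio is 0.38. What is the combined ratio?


Combined ratio = loss ratio + expense ratio
= 0.68 + 0.38
= 1.06


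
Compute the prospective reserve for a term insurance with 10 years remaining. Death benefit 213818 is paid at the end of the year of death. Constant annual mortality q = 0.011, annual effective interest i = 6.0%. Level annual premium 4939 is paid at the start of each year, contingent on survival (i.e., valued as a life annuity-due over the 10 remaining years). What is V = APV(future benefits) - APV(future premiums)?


v = 1/(1+i) = 0.943396
APV(future benefits) per unit = sum_{k=0}^{9} k_p_x * q * v^(k+1) = 0.077477
APV(future benefits) = 213818 * 0.077477 = 16565.8733
Life annuity-due factor ä_{x:10} = sum_{k=0}^{9} k_p_x * v^k = 7.465919
APV(future premiums) = 4939 * 7.465919 = 36874.1721
V = 16565.8733 - 36874.1721
= -20308.2988


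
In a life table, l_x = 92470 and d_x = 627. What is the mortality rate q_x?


q_x = d_x / l_x
= 627 / 92470
= 0.0068


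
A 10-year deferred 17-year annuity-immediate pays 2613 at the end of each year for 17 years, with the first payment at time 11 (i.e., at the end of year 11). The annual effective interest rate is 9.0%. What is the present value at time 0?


PV at time 10 of the 17-year annuity-immediate:
a_n = 2613 * (1-(1+0.09)^(-17))/0.09 = 22324.5088
Discount back 10 years to time 0:
PV = 22324.5088 * (1+0.09)^(-10)
= 22324.5088 * 0.422411
= 9430.1138


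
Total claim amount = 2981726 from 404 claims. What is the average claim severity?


severity = total / number
= 2981726 / 404
= 7380.5099


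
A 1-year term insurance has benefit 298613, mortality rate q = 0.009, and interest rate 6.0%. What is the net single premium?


NSP = benefit * q * v
v = 1/(1+i) = 0.943396
NSP = 298613 * 0.009 * 0.943396
= 2535.3934


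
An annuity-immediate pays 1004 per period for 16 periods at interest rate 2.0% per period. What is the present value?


PV = PMT * (1 - (1+i)^(-n)) / i
= 1004 * (1 - (1+0.02)^(-16)) / 0.02
= 1004 * (1 - 0.728446) / 0.02
= 1004 * 13.577709
= 13632.0202


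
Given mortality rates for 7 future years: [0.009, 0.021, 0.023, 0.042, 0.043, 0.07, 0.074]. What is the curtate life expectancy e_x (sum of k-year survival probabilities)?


e_x = sum_{k=1}^{n} k_p_x
k_p_x values:
  1_p_x = 0.991
  2_p_x = 0.970189
  3_p_x = 0.947875
  4_p_x = 0.908064
  5_p_x = 0.869017
  6_p_x = 0.808186
  7_p_x = 0.74838
e_x = 6.2427


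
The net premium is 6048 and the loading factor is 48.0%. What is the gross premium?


Gross = net * (1 + loading)
= 6048 * (1 + 0.48)
= 6048 * 1.48
= 8951.04


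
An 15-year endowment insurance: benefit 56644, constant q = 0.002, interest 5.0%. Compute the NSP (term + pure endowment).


Term component = 1161.6663
Pure endowment = 15_p_x * v^15 * benefit = 0.970416 * 0.481017 * 56644 = 26440.6756
NSP = 27602.3419


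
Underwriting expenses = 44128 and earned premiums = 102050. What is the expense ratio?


Expense ratio = expenses / premiums
= 44128 / 102050
= 0.4324


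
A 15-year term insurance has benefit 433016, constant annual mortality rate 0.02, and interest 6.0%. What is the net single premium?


NSP = benefit * sum_{k=0}^{n-1} k_p_x * q * v^(k+1)
With constant q=0.02, v=0.943396
Sum = 0.172955
NSP = 433016 * 0.172955
= 74892.3817


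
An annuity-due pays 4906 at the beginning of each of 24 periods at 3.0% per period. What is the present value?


PV_due = PMT * (1-(1+i)^(-n))/i * (1+i)
PV_immediate = 83085.7697
PV_due = 83085.7697 * 1.03
= 85578.3427


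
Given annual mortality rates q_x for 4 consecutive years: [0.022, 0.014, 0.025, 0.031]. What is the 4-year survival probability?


p_k = 1 - q_k for each year
Survival = product of (1 - q_k)
= 0.978 * 0.986 * 0.975 * 0.969
= 0.9111


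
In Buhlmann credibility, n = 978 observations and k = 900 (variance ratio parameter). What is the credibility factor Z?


Z = n / (n + k)
= 978 / (978 + 900)
= 978 / 1878
= 0.5208


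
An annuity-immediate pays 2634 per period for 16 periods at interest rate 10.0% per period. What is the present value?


PV = PMT * (1 - (1+i)^(-n)) / i
= 2634 * (1 - (1+0.1)^(-16)) / 0.1
= 2634 * (1 - 0.217629) / 0.1
= 2634 * 7.823709
= 20607.6486


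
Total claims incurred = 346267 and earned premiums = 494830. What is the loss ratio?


Loss ratio = claims / premiums
= 346267 / 494830
= 0.6998


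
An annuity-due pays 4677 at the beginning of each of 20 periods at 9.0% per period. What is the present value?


PV_due = PMT * (1-(1+i)^(-n))/i * (1+i)
PV_immediate = 42694.2081
PV_due = 42694.2081 * 1.09
= 46536.6868


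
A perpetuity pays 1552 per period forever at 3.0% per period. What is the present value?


PV = PMT / i
= 1552 / 0.03
= 51733.3333


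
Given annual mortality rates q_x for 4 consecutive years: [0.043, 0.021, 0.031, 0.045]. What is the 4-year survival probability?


p_k = 1 - q_k for each year
Survival = product of (1 - q_k)
= 0.957 * 0.979 * 0.969 * 0.955
= 0.867


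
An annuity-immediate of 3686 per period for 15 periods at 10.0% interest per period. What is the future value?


FV = PMT * ((1+i)^n - 1) / i
= 3686 * ((1.1)^15 - 1) / 0.1
= 3686 * (4.177248 - 1) / 0.1
= 117113.3675


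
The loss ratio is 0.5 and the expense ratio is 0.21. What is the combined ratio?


Combined ratio = loss ratio + expense ratio
= 0.5 + 0.21
= 0.71


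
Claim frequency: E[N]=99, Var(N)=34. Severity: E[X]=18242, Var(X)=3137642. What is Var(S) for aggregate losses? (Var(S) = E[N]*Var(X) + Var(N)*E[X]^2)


Var(S) = E[N]*Var(X) + Var(N)*E[X]^2
= 99*3137642 + 34*18242^2
= 310626558 + 11314199176
= 1.1625e+10


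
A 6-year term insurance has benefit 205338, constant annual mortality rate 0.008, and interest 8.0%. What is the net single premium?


NSP = benefit * sum_{k=0}^{n-1} k_p_x * q * v^(k+1)
With constant q=0.008, v=0.925926
Sum = 0.036316
NSP = 205338 * 0.036316
= 7457.1289
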